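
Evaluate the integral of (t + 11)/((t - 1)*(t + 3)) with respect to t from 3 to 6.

Factor the denominator: t**2 + 2*t - 3 = (t + 3)(t - 1).
Partial fractions: (t + 11)/((t - 1)*(t + 3)) = -2/(t + 3) + 3/(t - 1).
An antiderivative is F(t) = 3*log(t - 1) - 2*log(t + 3).
Then F(6) - F(3) = (-4*log(3) + 3*log(5)) - (log(2/9)) = -2*log(3) - log(2) + 3*log(5).

-2*log(3) - log(2) + 3*log(5)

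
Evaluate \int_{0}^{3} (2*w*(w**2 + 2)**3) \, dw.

14625/4

Let u = w**2 + 2, so du = 2*w dw. When w = 0, u = 2; when w = 3, u = 11.
The integral becomes ∫ u**3 du from 2 to 11, with antiderivative u**4/4.
Back in w: F(w) = (w**2 + 2)**4/4.
Then F(3) - F(0) = (14641/4) - (4) = 14625/4.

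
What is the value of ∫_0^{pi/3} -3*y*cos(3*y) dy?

2/3

Integrate by parts once (u = y, dv = -3*cos(3*y) dy).
An antiderivative is F(y) = -y*sin(3*y) - cos(3*y)/3.
Then F(pi/3) - F(0) = (1/3) - (-1/3) = 2/3.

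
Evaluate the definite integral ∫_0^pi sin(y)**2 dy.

pi/2

Use the identity sin^2(y) = (1 - cos(2*y))/2.
An antiderivative is F(y) = y/2 - sin(2*y)/4.
Then F(pi) - F(0) = (pi/2) - (0) = pi/2.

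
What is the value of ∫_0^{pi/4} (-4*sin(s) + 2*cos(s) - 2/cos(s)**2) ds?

An antiderivative is F(s) = 2*sin(s) + 4*cos(s) - 2*tan(s).
Then F(pi/4) - F(0) = (-2 + 3*sqrt(2)) - (4) = -6 + 3*sqrt(2).

-6 + 3*sqrt(2)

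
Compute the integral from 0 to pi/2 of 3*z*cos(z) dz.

-3 + 3*pi/2

Integrate by parts once (u = z, dv = 3*cos(z) dz).
An antiderivative is F(z) = 3*z*sin(z) + 3*cos(z).
Then F(pi/2) - F(0) = (3*pi/2) - (3) = -3 + 3*pi/2.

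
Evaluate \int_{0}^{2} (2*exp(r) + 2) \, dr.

An antiderivative is F(r) = 2*r + 2*exp(r).
Then F(2) - F(0) = (4 + 2*exp(2)) - (2) = 2 + 2*exp(2).

2 + 2*exp(2)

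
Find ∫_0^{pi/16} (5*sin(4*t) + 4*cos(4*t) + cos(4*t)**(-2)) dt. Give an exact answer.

3/2 - sqrt(2)/8

An antiderivative is F(t) = sin(4*t) - 5*cos(4*t)/4 + tan(4*t)/4.
Then F(pi/16) - F(0) = (1/4 - sqrt(2)/8) - (-5/4) = 3/2 - sqrt(2)/8.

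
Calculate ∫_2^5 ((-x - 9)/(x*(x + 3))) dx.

-5*log(5) + 9*log(2)

Factor the denominator: x**2 + 3*x = (x + 3)x.
Partial fractions: (-x - 9)/(x*(x + 3)) = 2/(x + 3) - 3/x.
An antiderivative is F(x) = -3*log(x) + 2*log(x + 3).
Then F(5) - F(2) = (-3*log(5) + 6*log(2)) - (log(25/8)) = -5*log(5) + 9*log(2).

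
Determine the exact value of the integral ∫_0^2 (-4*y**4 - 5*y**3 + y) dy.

By the power rule, an antiderivative is F(y) = -4*y**5/5 - 5*y**4/4 + y**2/2.
Then F(2) - F(0) = (-218/5) - (0) = -218/5.

-218/5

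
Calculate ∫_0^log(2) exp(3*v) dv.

Let u = exp(v), so du = exp(v) dv. When v = 0, u = 1; when v = log(2), u = 2.
The integral becomes ∫ u**2 du from 1 to 2, with antiderivative u**3/3.
Back in v: F(v) = exp(3*v)/3.
Then F(log(2)) - F(0) = (8/3) - (1/3) = 7/3.

7/3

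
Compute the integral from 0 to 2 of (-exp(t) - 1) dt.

An antiderivative is F(t) = -t - exp(t).
Then F(2) - F(0) = (-exp(2) - 2) - (-1) = -exp(2) - 1.

-exp(2) - 1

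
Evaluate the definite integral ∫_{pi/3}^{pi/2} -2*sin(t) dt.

An antiderivative is F(t) = 2*cos(t).
Then F(pi/2) - F(pi/3) = (0) - (1) = -1.

-1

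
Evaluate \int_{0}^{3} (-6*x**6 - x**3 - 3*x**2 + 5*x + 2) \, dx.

By the power rule, an antiderivative is F(x) = -6*x**7/7 - x**4/4 - x**3 + 5*x**2/2 + 2*x.
Then F(3) - F(0) = (-53013/28) - (0) = -53013/28.

-53013/28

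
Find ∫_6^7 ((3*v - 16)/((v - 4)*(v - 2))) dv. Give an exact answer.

Factor the denominator: v**2 - 6*v + 8 = (v - 2)(v - 4).
Partial fractions: (3*v - 16)/((v - 4)*(v - 2)) = 5/(v - 2) - 2/(v - 4).
An antiderivative is F(v) = -2*log(v - 4) + 5*log(v - 2).
Then F(7) - F(6) = (-2*log(3) + 5*log(5)) - (8*log(2)) = -8*log(2) - 2*log(3) + 5*log(5).

-8*log(2) - 2*log(3) + 5*log(5)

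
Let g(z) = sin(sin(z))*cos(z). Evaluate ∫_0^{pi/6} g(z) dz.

Let u = sin(z), so du = cos(z) dz. When z = 0, u = 0; when z = pi/6, u = 1/2.
The integral becomes ∫ sin(u) du from 0 to 1/2, with antiderivative -cos(u).
Back in z: F(z) = -cos(sin(z)).
Then F(pi/6) - F(0) = (-cos(1/2)) - (-1) = 1 - cos(1/2).

1 - cos(1/2)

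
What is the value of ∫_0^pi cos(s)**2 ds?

pi/2

Use the identity cos^2(s) = (1 + cos(2*s))/2.
An antiderivative is F(s) = s/2 + sin(2*s)/4.
Then F(pi) - F(0) = (pi/2) - (0) = pi/2.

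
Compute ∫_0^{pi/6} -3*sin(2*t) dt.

-3/4

An antiderivative is F(t) = 3*cos(2*t)/2.
Then F(pi/6) - F(0) = (3/4) - (3/2) = -3/4.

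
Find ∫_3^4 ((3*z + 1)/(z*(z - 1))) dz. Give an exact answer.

-6*log(2) + 5*log(3)

Factor the denominator: z**2 - z = z(z - 1).
Partial fractions: (3*z + 1)/(z*(z - 1)) = -1/z + 4/(z - 1).
An antiderivative is F(z) = -log(z) + 4*log(z - 1).
Then F(4) - F(3) = (log(81/4)) - (log(16/3)) = -6*log(2) + 5*log(3).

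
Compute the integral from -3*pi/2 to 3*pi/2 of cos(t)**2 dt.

Use the identity cos^2(t) = (1 + cos(2*t))/2.
An antiderivative is F(t) = t/2 + sin(2*t)/4.
Then F(3*pi/2) - F(-3*pi/2) = (3*pi/4) - (-3*pi/4) = 3*pi/2.

3*pi/2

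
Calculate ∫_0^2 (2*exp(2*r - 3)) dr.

Let u = 2*r - 3, so du = 2 dr. When r = 0, u = -3; when r = 2, u = 1.
The integral becomes ∫ exp(u) du from -3 to 1, with antiderivative exp(u).
Back in r: F(r) = exp(2*r - 3).
Then F(2) - F(0) = (exp(1)) - (exp(-3)) = -(1 - exp(4))*exp(-3).

-(1 - exp(4))*exp(-3)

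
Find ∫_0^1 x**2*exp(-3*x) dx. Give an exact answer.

Integrate by parts twice (u = x^2, dv = exp(-3*x) dx).
An antiderivative is F(x) = (-9*x**2 - 6*x - 2)*exp(-3*x)/27.
Then F(1) - F(0) = (-17*exp(-3)/27) - (-2/27) = 2/27 - 17*exp(-3)/27.

2/27 - 17*exp(-3)/27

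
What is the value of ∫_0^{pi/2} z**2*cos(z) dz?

-2 + pi**2/4

Integrate by parts twice (u = z^2, dv = cos(z) dz).
An antiderivative is F(z) = z**2*sin(z) + 2*z*cos(z) - 2*sin(z).
Then F(pi/2) - F(0) = (-2 + pi**2/4) - (0) = -2 + pi**2/4.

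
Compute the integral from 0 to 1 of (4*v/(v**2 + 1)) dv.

Let u = v**2 + 1, so du = 2*v dv. When v = 0, u = 1; when v = 1, u = 2.
The integral becomes 2·∫ 1/u du from 1 to 2, with antiderivative 2*log(u).
Back in v: F(v) = 2*log(v**2 + 1).
Then F(1) - F(0) = (log(4)) - (0) = log(4).

log(4)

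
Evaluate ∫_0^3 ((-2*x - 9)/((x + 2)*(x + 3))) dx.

Factor the denominator: x**2 + 5*x + 6 = (x + 3)(x + 2).
Partial fractions: (-2*x - 9)/((x + 2)*(x + 3)) = 3/(x + 3) - 5/(x + 2).
An antiderivative is F(x) = -5*log(x + 2) + 3*log(x + 3).
Then F(3) - F(0) = (-5*log(5) + 3*log(2) + 3*log(3)) - (log(27/32)) = -5*log(5) + 8*log(2).

-5*log(5) + 8*log(2)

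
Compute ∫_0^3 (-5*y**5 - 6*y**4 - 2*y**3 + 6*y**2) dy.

-4428/5

By the power rule, an antiderivative is F(y) = -5*y**6/6 - 6*y**5/5 - y**4/2 + 2*y**3.
Then F(3) - F(0) = (-4428/5) - (0) = -4428/5.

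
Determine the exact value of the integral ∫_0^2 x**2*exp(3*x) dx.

-2/27 + 26*exp(6)/27

Integrate by parts twice (u = x^2, dv = exp(3*x) dx).
An antiderivative is F(x) = (9*x**2 - 6*x + 2)*exp(3*x)/27.
Then F(2) - F(0) = (26*exp(6)/27) - (2/27) = -2/27 + 26*exp(6)/27.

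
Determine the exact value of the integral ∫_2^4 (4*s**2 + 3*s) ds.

278/3

By the power rule, an antiderivative is F(s) = 4*s**3/3 + 3*s**2/2.
Then F(4) - F(2) = (328/3) - (50/3) = 278/3.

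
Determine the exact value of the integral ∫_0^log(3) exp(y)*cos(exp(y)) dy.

-sin(1) + sin(3)

Let u = exp(y), so du = exp(y) dy. When y = 0, u = 1; when y = log(3), u = 3.
The integral becomes ∫ cos(u) du from 1 to 3, with antiderivative sin(u).
Back in y: F(y) = sin(exp(y)).
Then F(log(3)) - F(0) = (sin(3)) - (sin(1)) = -sin(1) + sin(3).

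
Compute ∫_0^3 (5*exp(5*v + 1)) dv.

Let u = 5*v + 1, so du = 5 dv. When v = 0, u = 1; when v = 3, u = 16.
The integral becomes ∫ exp(u) du from 1 to 16, with antiderivative exp(u).
Back in v: F(v) = exp(5*v + 1).
Then F(3) - F(0) = (exp(16)) - (exp(1)) = -exp(1) + exp(16).

-exp(1) + exp(16)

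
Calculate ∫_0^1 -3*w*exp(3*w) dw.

-2*exp(3)/3 - 1/3

Integrate by parts once (u = w, dv = -3*exp(3*w) dw).
An antiderivative is F(w) = (-3*w + 1)*exp(3*w)/3.
Then F(1) - F(0) = (-2*exp(3)/3) - (1/3) = -2*exp(3)/3 - 1/3.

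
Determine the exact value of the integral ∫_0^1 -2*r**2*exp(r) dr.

4 - 2*E

Integrate by parts twice (u = r^2, dv = -2*exp(r) dr).
An antiderivative is F(r) = (-2*r**2 + 4*r - 4)*exp(r).
Then F(1) - F(0) = (-2*E) - (-4) = 4 - 2*E.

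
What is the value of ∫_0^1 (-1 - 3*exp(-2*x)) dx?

An antiderivative is F(x) = -x + 3*exp(-2*x)/2.
Then F(1) - F(0) = (-1 + 3*exp(-2)/2) - (3/2) = -5/2 + 3*exp(-2)/2.

-5/2 + 3*exp(-2)/2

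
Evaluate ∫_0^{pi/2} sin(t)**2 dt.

Use the identity sin^2(t) = (1 - cos(2*t))/2.
An antiderivative is F(t) = t/2 - sin(2*t)/4.
Then F(pi/2) - F(0) = (pi/4) - (0) = pi/4.

pi/4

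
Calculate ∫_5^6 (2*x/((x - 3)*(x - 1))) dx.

Factor the denominator: x**2 - 4*x + 3 = (x - 1)(x - 3).
Partial fractions: 2*x/((x - 3)*(x - 1)) = -1/(x - 1) + 3/(x - 3).
An antiderivative is F(x) = 3*log(x - 3) - log(x - 1).
Then F(6) - F(5) = (log(27/5)) - (log(2)) = log(27/10).

log(27/10)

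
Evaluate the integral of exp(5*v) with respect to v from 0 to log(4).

1023/5

Let u = exp(v), so du = exp(v) dv. When v = 0, u = 1; when v = log(4), u = 4.
The integral becomes ∫ u**4 du from 1 to 4, with antiderivative u**5/5.
Back in v: F(v) = exp(5*v)/5.
Then F(log(4)) - F(0) = (1024/5) - (1/5) = 1023/5.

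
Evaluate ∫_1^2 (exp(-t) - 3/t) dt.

-3*log(2) - exp(-2) + exp(-1)

An antiderivative is F(t) = -3*log(t) - exp(-t).
Then F(2) - F(1) = (-3*log(2) - exp(-2)) - (-exp(-1)) = -3*log(2) - exp(-2) + exp(-1).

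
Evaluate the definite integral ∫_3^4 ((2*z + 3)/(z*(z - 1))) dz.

-11*log(2) + 8*log(3)

Factor the denominator: z**2 - z = z(z - 1).
Partial fractions: (2*z + 3)/(z*(z - 1)) = -3/z + 5/(z - 1).
An antiderivative is F(z) = -3*log(z) + 5*log(z - 1).
Then F(4) - F(3) = (-6*log(2) + 5*log(3)) - (log(32/27)) = -11*log(2) + 8*log(3).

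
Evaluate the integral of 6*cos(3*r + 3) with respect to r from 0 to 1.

Let u = 3*r + 3, so du = 3 dr. When r = 0, u = 3; when r = 1, u = 6.
The integral becomes 2·∫ cos(u) du from 3 to 6, with antiderivative 2*sin(u).
Back in r: F(r) = 2*sin(3*r + 3).
Then F(1) - F(0) = (2*sin(6)) - (2*sin(3)) = 2*sin(6) - 2*sin(3).

2*sin(6) - 2*sin(3)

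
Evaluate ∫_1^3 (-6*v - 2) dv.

By the power rule, an antiderivative is F(v) = -3*v**2 - 2*v.
Then F(3) - F(1) = (-33) - (-5) = -28.

-28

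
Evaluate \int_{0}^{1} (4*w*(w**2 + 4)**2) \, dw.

Let u = w**2 + 4, so du = 2*w dw. When w = 0, u = 4; when w = 1, u = 5.
The integral becomes 2·∫ u**2 du from 4 to 5, with antiderivative 2*u**3/3.
Back in w: F(w) = 2*(w**2 + 4)**3/3.
Then F(1) - F(0) = (250/3) - (128/3) = 122/3.

122/3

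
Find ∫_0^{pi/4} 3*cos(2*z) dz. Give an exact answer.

3/2

An antiderivative is F(z) = 3*sin(2*z)/2.
Then F(pi/4) - F(0) = (3/2) - (0) = 3/2.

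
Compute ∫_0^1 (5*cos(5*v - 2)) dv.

Let u = 5*v - 2, so du = 5 dv. When v = 0, u = -2; when v = 1, u = 3.
The integral becomes ∫ cos(u) du from -2 to 3, with antiderivative sin(u).
Back in v: F(v) = sin(5*v - 2).
Then F(1) - F(0) = (sin(3)) - (-sin(2)) = sin(3) + sin(2).

sin(3) + sin(2)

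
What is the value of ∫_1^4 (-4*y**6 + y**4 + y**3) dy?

By the power rule, an antiderivative is F(y) = -4*y**7/7 + y**5/5 + y**4/4.
Then F(4) - F(1) = (-318272/35) - (-17/140) = -1273071/140.

-1273071/140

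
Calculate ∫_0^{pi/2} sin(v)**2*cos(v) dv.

Let u = sin(v), so du = cos(v) dv. When v = 0, u = 0; when v = pi/2, u = 1.
The integral becomes ∫ u**2 du from 0 to 1, with antiderivative u**3/3.
Back in v: F(v) = sin(v)**3/3.
Then F(pi/2) - F(0) = (1/3) - (0) = 1/3.

1/3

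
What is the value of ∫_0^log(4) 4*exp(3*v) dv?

An antiderivative is F(v) = 4*exp(3*v)/3.
Then F(log(4)) - F(0) = (256/3) - (4/3) = 84.

84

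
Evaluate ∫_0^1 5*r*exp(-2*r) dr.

Integrate by parts once (u = r, dv = 5*exp(-2*r) dr).
An antiderivative is F(r) = (-10*r - 5)*exp(-2*r)/4.
Then F(1) - F(0) = (-15*exp(-2)/4) - (-5/4) = 5/4 - 15*exp(-2)/4.

5/4 - 15*exp(-2)/4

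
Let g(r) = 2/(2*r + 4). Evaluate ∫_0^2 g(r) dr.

log(2)

Let u = 2*r + 4, so du = 2 dr. When r = 0, u = 4; when r = 2, u = 8.
The integral becomes ∫ 1/u du from 4 to 8, with antiderivative log(u).
Back in r: F(r) = log(2*r + 4).
Then F(2) - F(0) = (log(8)) - (log(4)) = log(2).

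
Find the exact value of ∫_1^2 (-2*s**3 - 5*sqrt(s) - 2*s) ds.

By the power rule, an antiderivative is F(s) = -s**4/2 - 10*s**(3/2)/3 - s**2.
Then F(2) - F(1) = (-12 - 20*sqrt(2)/3) - (-29/6) = -20*sqrt(2)/3 - 43/6.

-20*sqrt(2)/3 - 43/6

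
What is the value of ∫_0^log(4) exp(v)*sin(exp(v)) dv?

Let u = exp(v), so du = exp(v) dv. When v = 0, u = 1; when v = log(4), u = 4.
The integral becomes ∫ sin(u) du from 1 to 4, with antiderivative -cos(u).
Back in v: F(v) = -cos(exp(v)).
Then F(log(4)) - F(0) = (-cos(4)) - (-cos(1)) = cos(1) - cos(4).

cos(1) - cos(4)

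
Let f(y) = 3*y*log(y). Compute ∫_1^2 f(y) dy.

Integrate by parts once (u = ln y, dv = 3*y dy).
An antiderivative is F(y) = 3*y**2*(2*log(y) - 1)/4.
Then F(2) - F(1) = (-3 + log(64)) - (-3/4) = -9/4 + log(64).

-9/4 + log(64)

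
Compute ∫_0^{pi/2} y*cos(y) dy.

Integrate by parts once (u = y, dv = cos(y) dy).
An antiderivative is F(y) = y*sin(y) + cos(y).
Then F(pi/2) - F(0) = (pi/2) - (1) = -1 + pi/2.

-1 + pi/2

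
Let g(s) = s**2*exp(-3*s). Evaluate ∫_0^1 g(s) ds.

Integrate by parts twice (u = s^2, dv = exp(-3*s) ds).
An antiderivative is F(s) = (-9*s**2 - 6*s - 2)*exp(-3*s)/27.
Then F(1) - F(0) = (-17*exp(-3)/27) - (-2/27) = 2/27 - 17*exp(-3)/27.

2/27 - 17*exp(-3)/27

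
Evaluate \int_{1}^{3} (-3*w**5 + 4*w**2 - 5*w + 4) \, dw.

By the power rule, an antiderivative is F(w) = -w**6/2 + 4*w**3/3 - 5*w**2/2 + 4*w.
Then F(3) - F(1) = (-339) - (7/3) = -1024/3.

-1024/3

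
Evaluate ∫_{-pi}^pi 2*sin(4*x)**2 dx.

2*pi

Use the identity sin^2(4*x) = (1 - cos(8*x))/2.
An antiderivative is F(x) = x - sin(8*x)/8.
Then F(pi) - F(-pi) = (pi) - (-pi) = 2*pi.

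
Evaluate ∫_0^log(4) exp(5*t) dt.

Let u = exp(t), so du = exp(t) dt. When t = 0, u = 1; when t = log(4), u = 4.
The integral becomes ∫ u**4 du from 1 to 4, with antiderivative u**5/5.
Back in t: F(t) = exp(5*t)/5.
Then F(log(4)) - F(0) = (1024/5) - (1/5) = 1023/5.

1023/5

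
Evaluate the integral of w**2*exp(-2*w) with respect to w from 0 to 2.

Integrate by parts twice (u = w^2, dv = exp(-2*w) dw).
An antiderivative is F(w) = (-2*w**2 - 2*w - 1)*exp(-2*w)/4.
Then F(2) - F(0) = (-13*exp(-4)/4) - (-1/4) = (-13 + exp(4))*exp(-4)/4.

(-13 + exp(4))*exp(-4)/4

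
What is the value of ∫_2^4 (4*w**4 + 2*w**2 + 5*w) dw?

12914/15

By the power rule, an antiderivative is F(w) = 4*w**5/5 + 2*w**3/3 + 5*w**2/2.
Then F(4) - F(2) = (13528/15) - (614/15) = 12914/15.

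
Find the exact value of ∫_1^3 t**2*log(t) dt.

-26/9 + 9*log(3)

Integrate by parts once (u = ln t, dv = t**2 dt).
An antiderivative is F(t) = t**3*(3*log(t) - 1)/9.
Then F(3) - F(1) = (-3 + 9*log(3)) - (-1/9) = -26/9 + 9*log(3).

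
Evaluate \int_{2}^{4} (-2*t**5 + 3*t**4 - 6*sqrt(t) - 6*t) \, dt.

-4084/5 + 8*sqrt(2)

By the power rule, an antiderivative is F(t) = -t**6/3 + 3*t**5/5 - 4*t**(3/2) - 3*t**2.
Then F(4) - F(2) = (-12464/15) - (-212/15 - 8*sqrt(2)) = -4084/5 + 8*sqrt(2).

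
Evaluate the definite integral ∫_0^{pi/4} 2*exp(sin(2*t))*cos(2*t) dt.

Let u = sin(2*t), so du = 2*cos(2*t) dt. When t = 0, u = 0; when t = pi/4, u = 1.
The integral becomes ∫ exp(u) du from 0 to 1, with antiderivative exp(u).
Back in t: F(t) = exp(sin(2*t)).
Then F(pi/4) - F(0) = (E) - (1) = -1 + E.

-1 + E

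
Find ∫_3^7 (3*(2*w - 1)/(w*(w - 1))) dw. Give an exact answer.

Factor the denominator: w**2 - w = w(w - 1).
Partial fractions: 3*(2*w - 1)/(w*(w - 1)) = 3/w + 3/(w - 1).
An antiderivative is F(w) = 3*log(w) + 3*log(w - 1).
Then F(7) - F(3) = (3*log(2) + 3*log(3) + 3*log(7)) - (3*log(2) + 3*log(3)) = 3*log(7).

3*log(7)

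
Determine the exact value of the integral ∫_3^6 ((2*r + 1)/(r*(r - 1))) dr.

-4*log(2) + 3*log(5)

Factor the denominator: r**2 - r = r(r - 1).
Partial fractions: (2*r + 1)/(r*(r - 1)) = -1/r + 3/(r - 1).
An antiderivative is F(r) = -log(r) + 3*log(r - 1).
Then F(6) - F(3) = (-log(3) - log(2) + 3*log(5)) - (log(8/3)) = -4*log(2) + 3*log(5).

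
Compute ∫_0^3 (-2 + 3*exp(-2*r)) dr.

An antiderivative is F(r) = -2*r - 3*exp(-2*r)/2.
Then F(3) - F(0) = (-6 - 3*exp(-6)/2) - (-3/2) = -9/2 - 3*exp(-6)/2.

-9/2 - 3*exp(-6)/2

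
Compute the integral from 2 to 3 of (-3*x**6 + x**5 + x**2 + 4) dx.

By the power rule, an antiderivative is F(x) = -3*x**7/7 + x**6/6 + x**3/3 + 4*x.
Then F(3) - F(2) = (-11127/14) - (-704/21) = -31973/42.

-31973/42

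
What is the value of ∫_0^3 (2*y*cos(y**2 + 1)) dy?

-sin(1) + sin(10)

Let u = y**2 + 1, so du = 2*y dy. When y = 0, u = 1; when y = 3, u = 10.
The integral becomes ∫ cos(u) du from 1 to 10, with antiderivative sin(u).
Back in y: F(y) = sin(y**2 + 1).
Then F(3) - F(0) = (sin(10)) - (sin(1)) = -sin(1) + sin(10).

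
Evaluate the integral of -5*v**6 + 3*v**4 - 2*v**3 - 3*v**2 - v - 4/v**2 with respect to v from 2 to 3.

-146872/105

By the power rule, an antiderivative is F(v) = -5*v**7/7 + 3*v**5/5 - v**4/2 - v**3 - v**2/2 + 4/v.
Then F(3) - F(2) = (-156136/105) - (-3088/35) = -146872/105.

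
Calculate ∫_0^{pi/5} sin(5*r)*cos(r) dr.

5*sqrt(5)/96 + 25/96

Use the identity sin(5*r)cos(r) = [sin(6*r) + sin(4*r)]/2.
An antiderivative is F(r) = -cos(4*r)/8 - cos(6*r)/12.
Then F(pi/5) - F(0) = (5/96 + 5*sqrt(5)/96) - (-5/24) = 5*sqrt(5)/96 + 25/96.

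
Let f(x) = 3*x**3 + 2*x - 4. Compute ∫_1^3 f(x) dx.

By the power rule, an antiderivative is F(x) = 3*x**4/4 + x**2 - 4*x.
Then F(3) - F(1) = (231/4) - (-9/4) = 60.

60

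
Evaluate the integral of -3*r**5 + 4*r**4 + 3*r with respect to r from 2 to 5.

By the power rule, an antiderivative is F(r) = -r**6/2 + 4*r**5/5 + 3*r**2/2.
Then F(5) - F(2) = (-5275) - (-2/5) = -26373/5.

-26373/5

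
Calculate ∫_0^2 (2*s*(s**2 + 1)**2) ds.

124/3

Let u = s**2 + 1, so du = 2*s ds. When s = 0, u = 1; when s = 2, u = 5.
The integral becomes ∫ u**2 du from 1 to 5, with antiderivative u**3/3.
Back in s: F(s) = (s**2 + 1)**3/3.
Then F(2) - F(0) = (125/3) - (1/3) = 124/3.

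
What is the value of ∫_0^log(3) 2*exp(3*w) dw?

52/3

Let u = exp(w), so du = exp(w) dw. When w = 0, u = 1; when w = log(3), u = 3.
The integral becomes 2·∫ u**2 du from 1 to 3, with antiderivative 2*u**3/3.
Back in w: F(w) = 2*exp(3*w)/3.
Then F(log(3)) - F(0) = (18) - (2/3) = 52/3.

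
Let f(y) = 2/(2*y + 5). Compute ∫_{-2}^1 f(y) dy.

log(7)

An antiderivative is F(y) = log(2*y + 5).
Then F(1) - F(-2) = (log(7)) - (0) = log(7).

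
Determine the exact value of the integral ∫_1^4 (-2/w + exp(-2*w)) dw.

An antiderivative is F(w) = -2*log(w) - exp(-2*w)/2.
Then F(4) - F(1) = (-4*log(2) - exp(-8)/2) - (-exp(-2)/2) = (-8*exp(8)*log(2) - 1 + exp(6))*exp(-8)/2.

(-8*exp(8)*log(2) - 1 + exp(6))*exp(-8)/2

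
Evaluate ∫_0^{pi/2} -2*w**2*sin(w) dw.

Integrate by parts twice (u = w^2, dv = -2*sin(w) dw).
An antiderivative is F(w) = 2*w**2*cos(w) - 4*w*sin(w) - 4*cos(w).
Then F(pi/2) - F(0) = (-2*pi) - (-4) = 4 - 2*pi.

4 - 2*pi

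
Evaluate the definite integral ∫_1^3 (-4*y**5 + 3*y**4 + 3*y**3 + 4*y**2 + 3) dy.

-3592/15

By the power rule, an antiderivative is F(y) = -2*y**6/3 + 3*y**5/5 + 3*y**4/4 + 4*y**3/3 + 3*y.
Then F(3) - F(1) = (-4689/20) - (301/60) = -3592/15.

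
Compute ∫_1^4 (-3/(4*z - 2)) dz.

An antiderivative is F(z) = -3*log(4*z - 2)/4.
Then F(4) - F(1) = (-3*log(14)/4) - (-3*log(2)/4) = -3*log(7)/4.

-3*log(7)/4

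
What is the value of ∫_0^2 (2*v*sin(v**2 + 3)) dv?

Let u = v**2 + 3, so du = 2*v dv. When v = 0, u = 3; when v = 2, u = 7.
The integral becomes ∫ sin(u) du from 3 to 7, with antiderivative -cos(u).
Back in v: F(v) = -cos(v**2 + 3).
Then F(2) - F(0) = (-cos(7)) - (-cos(3)) = cos(3) - cos(7).

cos(3) - cos(7)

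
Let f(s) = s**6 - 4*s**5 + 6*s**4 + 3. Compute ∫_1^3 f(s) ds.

By the power rule, an antiderivative is F(s) = s**7/7 - 2*s**6/3 + 6*s**5/5 + 3*s.
Then F(3) - F(1) = (4446/35) - (386/105) = 12952/105.

12952/105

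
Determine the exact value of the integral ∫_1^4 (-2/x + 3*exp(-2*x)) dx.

-4*log(2) - 3*exp(-8)/2 + 3*exp(-2)/2

An antiderivative is F(x) = -2*log(x) - 3*exp(-2*x)/2.
Then F(4) - F(1) = (-4*log(2) - 3*exp(-8)/2) - (-3*exp(-2)/2) = -4*log(2) - 3*exp(-8)/2 + 3*exp(-2)/2.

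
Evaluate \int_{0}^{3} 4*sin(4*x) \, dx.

1 - cos(12)

Let u = 4*x, so du = 4 dx. When x = 0, u = 0; when x = 3, u = 12.
The integral becomes ∫ sin(u) du from 0 to 12, with antiderivative -cos(u).
Back in x: F(x) = -cos(4*x).
Then F(3) - F(0) = (-cos(12)) - (-1) = 1 - cos(12).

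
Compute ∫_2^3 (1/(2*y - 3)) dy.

An antiderivative is F(y) = log(2*y - 3)/2.
Then F(3) - F(2) = (log(3)/2) - (0) = log(3)/2.

log(3)/2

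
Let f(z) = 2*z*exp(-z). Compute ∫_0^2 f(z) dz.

Integrate by parts once (u = z, dv = 2*exp(-z) dz).
An antiderivative is F(z) = (-2*z - 2)*exp(-z).
Then F(2) - F(0) = (-6*exp(-2)) - (-2) = 2 - 6*exp(-2).

2 - 6*exp(-2)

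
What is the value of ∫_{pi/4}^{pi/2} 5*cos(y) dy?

An antiderivative is F(y) = 5*sin(y).
Then F(pi/2) - F(pi/4) = (5) - (5*sqrt(2)/2) = 5 - 5*sqrt(2)/2.

5 - 5*sqrt(2)/2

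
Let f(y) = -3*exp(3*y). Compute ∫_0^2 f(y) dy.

An antiderivative is F(y) = -exp(3*y).
Then F(2) - F(0) = (-exp(6)) - (-1) = 1 - exp(6).

1 - exp(6)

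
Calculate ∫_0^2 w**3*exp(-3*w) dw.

2/27 - 122*exp(-6)/27

Integrate by parts 3 times (u = w^3, dv = exp(-3*w) dw).
An antiderivative is F(w) = (-9*w**3 - 9*w**2 - 6*w - 2)*exp(-3*w)/27.
Then F(2) - F(0) = (-122*exp(-6)/27) - (-2/27) = 2/27 - 122*exp(-6)/27.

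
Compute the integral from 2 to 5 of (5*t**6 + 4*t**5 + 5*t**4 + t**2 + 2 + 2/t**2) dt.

2422866/35

By the power rule, an antiderivative is F(t) = 5*t**7/7 + 2*t**6/3 + t**5 + t**3/3 + 2*t - 2/t.
Then F(5) - F(2) = (7286633/105) - (3607/21) = 2422866/35.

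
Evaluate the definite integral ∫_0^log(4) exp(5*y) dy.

Let u = exp(y), so du = exp(y) dy. When y = 0, u = 1; when y = log(4), u = 4.
The integral becomes ∫ u**4 du from 1 to 4, with antiderivative u**5/5.
Back in y: F(y) = exp(5*y)/5.
Then F(log(4)) - F(0) = (1024/5) - (1/5) = 1023/5.

1023/5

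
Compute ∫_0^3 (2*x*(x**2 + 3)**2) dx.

567

Let u = x**2 + 3, so du = 2*x dx. When x = 0, u = 3; when x = 3, u = 12.
The integral becomes ∫ u**2 du from 3 to 12, with antiderivative u**3/3.
Back in x: F(x) = (x**2 + 3)**3/3.
Then F(3) - F(0) = (576) - (9) = 567.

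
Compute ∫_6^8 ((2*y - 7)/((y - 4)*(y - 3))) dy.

Factor the denominator: y**2 - 7*y + 12 = (y - 3)(y - 4).
Partial fractions: (2*y - 7)/((y - 4)*(y - 3)) = 1/(y - 3) + 1/(y - 4).
An antiderivative is F(y) = log(y - 4) + log(y - 3).
Then F(8) - F(6) = (log(20)) - (log(6)) = log(10/3).

log(10/3)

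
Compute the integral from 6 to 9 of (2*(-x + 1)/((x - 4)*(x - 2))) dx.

Factor the denominator: x**2 - 6*x + 8 = (x - 2)(x - 4).
Partial fractions: 2*(-x + 1)/((x - 4)*(x - 2)) = 1/(x - 2) - 3/(x - 4).
An antiderivative is F(x) = -3*log(x - 4) + log(x - 2).
Then F(9) - F(6) = (-3*log(5) + log(7)) - (-log(2)) = -3*log(5) + log(2) + log(7).

-3*log(5) + log(2) + log(7)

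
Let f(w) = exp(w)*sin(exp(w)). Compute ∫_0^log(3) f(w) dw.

Let u = exp(w), so du = exp(w) dw. When w = 0, u = 1; when w = log(3), u = 3.
The integral becomes ∫ sin(u) du from 1 to 3, with antiderivative -cos(u).
Back in w: F(w) = -cos(exp(w)).
Then F(log(3)) - F(0) = (-cos(3)) - (-cos(1)) = cos(1) - cos(3).

cos(1) - cos(3)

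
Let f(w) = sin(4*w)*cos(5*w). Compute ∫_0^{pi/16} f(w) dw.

-4/9 + sin(pi/16)/18 + cos(pi/16)/2

Use the identity sin(4*w)cos(5*w) = [sin(9*w) + sin(-w)]/2.
An antiderivative is F(w) = cos(w)/2 - cos(9*w)/18.
Then F(pi/16) - F(0) = (sin(pi/16)/18 + cos(pi/16)/2) - (4/9) = -4/9 + sin(pi/16)/18 + cos(pi/16)/2.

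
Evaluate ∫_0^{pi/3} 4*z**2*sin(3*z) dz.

Integrate by parts twice (u = z^2, dv = 4*sin(3*z) dz).
An antiderivative is F(z) = -4*z**2*cos(3*z)/3 + 8*z*sin(3*z)/9 + 8*cos(3*z)/27.
Then F(pi/3) - F(0) = (-8/27 + 4*pi**2/27) - (8/27) = -16/27 + 4*pi**2/27.

-16/27 + 4*pi**2/27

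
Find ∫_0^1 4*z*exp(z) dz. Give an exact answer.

Integrate by parts once (u = z, dv = 4*exp(z) dz).
An antiderivative is F(z) = (4*z - 4)*exp(z).
Then F(1) - F(0) = (0) - (-4) = 4.

4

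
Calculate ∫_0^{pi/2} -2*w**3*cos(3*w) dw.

Integrate by parts 3 times (u = w^3, dv = -2*cos(3*w) dw).
An antiderivative is F(w) = -2*w**3*sin(3*w)/3 - 2*w**2*cos(3*w)/3 + 4*w*sin(3*w)/9 + 4*cos(3*w)/27.
Then F(pi/2) - F(0) = (pi*(-8 + 3*pi**2)/36) - (4/27) = -2*pi/9 - 4/27 + pi**3/12.

-2*pi/9 - 4/27 + pi**3/12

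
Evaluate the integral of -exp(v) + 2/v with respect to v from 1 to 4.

An antiderivative is F(v) = -exp(v) + 2*log(v).
Then F(4) - F(1) = (-exp(4) + log(16)) - (-exp(1)) = -exp(4) + exp(1) + log(16).

-exp(4) + exp(1) + log(16)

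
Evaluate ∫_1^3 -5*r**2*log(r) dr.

130/9 - 45*log(3)

Integrate by parts once (u = ln r, dv = -5*r**2 dr).
An antiderivative is F(r) = -5*r**3*(3*log(r) - 1)/9.
Then F(3) - F(1) = (15 - 45*log(3)) - (5/9) = 130/9 - 45*log(3).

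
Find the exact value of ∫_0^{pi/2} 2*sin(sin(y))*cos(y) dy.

2 - 2*cos(1)

Let u = sin(y), so du = cos(y) dy. When y = 0, u = 0; when y = pi/2, u = 1.
The integral becomes 2·∫ sin(u) du from 0 to 1, with antiderivative -2*cos(u).
Back in y: F(y) = -2*cos(sin(y)).
Then F(pi/2) - F(0) = (-2*cos(1)) - (-2) = 2 - 2*cos(1).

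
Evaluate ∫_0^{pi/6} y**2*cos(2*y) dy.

-sqrt(3)/8 + sqrt(3)*pi**2/144 + pi/24

Integrate by parts twice (u = y^2, dv = cos(2*y) dy).
An antiderivative is F(y) = y**2*sin(2*y)/2 + y*cos(2*y)/2 - sin(2*y)/4.
Then F(pi/6) - F(0) = (-sqrt(3)/8 + sqrt(3)*pi**2/144 + pi/24) - (0) = -sqrt(3)/8 + sqrt(3)*pi**2/144 + pi/24.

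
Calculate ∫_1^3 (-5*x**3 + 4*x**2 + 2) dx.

By the power rule, an antiderivative is F(x) = -5*x**4/4 + 4*x**3/3 + 2*x.
Then F(3) - F(1) = (-237/4) - (25/12) = -184/3.

-184/3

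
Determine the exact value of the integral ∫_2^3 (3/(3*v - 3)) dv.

log(2)

An antiderivative is F(v) = log(3*v - 3).
Then F(3) - F(2) = (log(6)) - (log(3)) = log(2).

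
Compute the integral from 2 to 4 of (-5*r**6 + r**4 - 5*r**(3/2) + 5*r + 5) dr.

By the power rule, an antiderivative is F(r) = -5*r**7/7 - 2*r**(5/2) + r**5/5 + 5*r**2/2 + 5*r.
Then F(4) - F(2) = (-402572/35) - (-2276/35 - 8*sqrt(2)) = -400296/35 + 8*sqrt(2).

-400296/35 + 8*sqrt(2)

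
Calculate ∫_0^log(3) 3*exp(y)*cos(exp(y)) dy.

Let u = exp(y), so du = exp(y) dy. When y = 0, u = 1; when y = log(3), u = 3.
The integral becomes 3·∫ cos(u) du from 1 to 3, with antiderivative 3*sin(u).
Back in y: F(y) = 3*sin(exp(y)).
Then F(log(3)) - F(0) = (3*sin(3)) - (3*sin(1)) = -3*sin(1) + 3*sin(3).

-3*sin(1) + 3*sin(3)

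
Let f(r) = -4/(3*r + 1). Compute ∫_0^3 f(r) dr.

-4*log(10)/3

An antiderivative is F(r) = -4*log(3*r + 1)/3.
Then F(3) - F(0) = (-4*log(10)/3) - (0) = -4*log(10)/3.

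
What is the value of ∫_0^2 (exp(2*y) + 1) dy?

An antiderivative is F(y) = exp(2*y)/2 + y.
Then F(2) - F(0) = (2 + exp(4)/2) - (1/2) = 3/2 + exp(4)/2.

3/2 + exp(4)/2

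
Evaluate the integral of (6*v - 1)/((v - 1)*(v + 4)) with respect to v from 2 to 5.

-3*log(2) + 5*log(3)

Factor the denominator: v**2 + 3*v - 4 = (v + 4)(v - 1).
Partial fractions: (6*v - 1)/((v - 1)*(v + 4)) = 5/(v + 4) + 1/(v - 1).
An antiderivative is F(v) = log(v - 1) + 5*log(v + 4).
Then F(5) - F(2) = (2*log(2) + 10*log(3)) - (5*log(2) + 5*log(3)) = -3*log(2) + 5*log(3).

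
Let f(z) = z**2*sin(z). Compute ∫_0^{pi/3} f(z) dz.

Integrate by parts twice (u = z^2, dv = sin(z) dz).
An antiderivative is F(z) = -z**2*cos(z) + 2*z*sin(z) + 2*cos(z).
Then F(pi/3) - F(0) = (-pi**2/18 + 1 + sqrt(3)*pi/3) - (2) = -1 - pi**2/18 + sqrt(3)*pi/3.

-1 - pi**2/18 + sqrt(3)*pi/3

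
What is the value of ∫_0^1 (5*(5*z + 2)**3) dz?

Let u = 5*z + 2, so du = 5 dz. When z = 0, u = 2; when z = 1, u = 7.
The integral becomes ∫ u**3 du from 2 to 7, with antiderivative u**4/4.
Back in z: F(z) = (5*z + 2)**4/4.
Then F(1) - F(0) = (2401/4) - (4) = 2385/4.

2385/4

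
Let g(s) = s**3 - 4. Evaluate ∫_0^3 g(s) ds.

33/4

By the power rule, an antiderivative is F(s) = s**4/4 - 4*s.
Then F(3) - F(0) = (33/4) - (0) = 33/4.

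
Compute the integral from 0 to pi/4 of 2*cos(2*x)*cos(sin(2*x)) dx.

sin(1)

Let u = sin(2*x), so du = 2*cos(2*x) dx. When x = 0, u = 0; when x = pi/4, u = 1.
The integral becomes ∫ cos(u) du from 0 to 1, with antiderivative sin(u).
Back in x: F(x) = sin(sin(2*x)).
Then F(pi/4) - F(0) = (sin(1)) - (0) = sin(1).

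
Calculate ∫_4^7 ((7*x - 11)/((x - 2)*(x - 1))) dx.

log(2) + 3*log(5)

Factor the denominator: x**2 - 3*x + 2 = (x - 1)(x - 2).
Partial fractions: (7*x - 11)/((x - 2)*(x - 1)) = 4/(x - 1) + 3/(x - 2).
An antiderivative is F(x) = 3*log(x - 2) + 4*log(x - 1).
Then F(7) - F(4) = (4*log(2) + 4*log(3) + 3*log(5)) - (3*log(2) + 4*log(3)) = log(2) + 3*log(5).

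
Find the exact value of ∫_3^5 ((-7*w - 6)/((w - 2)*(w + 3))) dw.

-6*log(2) - log(3)

Factor the denominator: w**2 + w - 6 = (w + 3)(w - 2).
Partial fractions: (-7*w - 6)/((w - 2)*(w + 3)) = -3/(w + 3) - 4/(w - 2).
An antiderivative is F(w) = -4*log(w - 2) - 3*log(w + 3).
Then F(5) - F(3) = (-9*log(2) - 4*log(3)) - (-3*log(3) - 3*log(2)) = -6*log(2) - log(3).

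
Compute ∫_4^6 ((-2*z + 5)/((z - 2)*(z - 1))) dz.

Factor the denominator: z**2 - 3*z + 2 = (z - 1)(z - 2).
Partial fractions: (-2*z + 5)/((z - 2)*(z - 1)) = -3/(z - 1) + 1/(z - 2).
An antiderivative is F(z) = log(z - 2) - 3*log(z - 1).
Then F(6) - F(4) = (-3*log(5) + 2*log(2)) - (log(2/27)) = -3*log(5) + log(2) + 3*log(3).

-3*log(5) + log(2) + 3*log(3)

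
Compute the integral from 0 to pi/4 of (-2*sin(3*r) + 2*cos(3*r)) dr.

-2/3

An antiderivative is F(r) = 2*sin(3*r)/3 + 2*cos(3*r)/3.
Then F(pi/4) - F(0) = (0) - (2/3) = -2/3.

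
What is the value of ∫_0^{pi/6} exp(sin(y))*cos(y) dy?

Let u = sin(y), so du = cos(y) dy. When y = 0, u = 0; when y = pi/6, u = 1/2.
The integral becomes ∫ exp(u) du from 0 to 1/2, with antiderivative exp(u).
Back in y: F(y) = exp(sin(y)).
Then F(pi/6) - F(0) = (exp(1/2)) - (1) = -1 + exp(1/2).

-1 + exp(1/2)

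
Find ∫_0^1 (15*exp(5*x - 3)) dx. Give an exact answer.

-(3 - 3*exp(5))*exp(-3)

Let u = 5*x - 3, so du = 5 dx. When x = 0, u = -3; when x = 1, u = 2.
The integral becomes 3·∫ exp(u) du from -3 to 2, with antiderivative 3*exp(u).
Back in x: F(x) = 3*exp(5*x - 3).
Then F(1) - F(0) = (3*exp(2)) - (3*exp(-3)) = -(3 - 3*exp(5))*exp(-3).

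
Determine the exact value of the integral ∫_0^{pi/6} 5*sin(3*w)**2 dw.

Use the identity sin^2(3*w) = (1 - cos(6*w))/2.
An antiderivative is F(w) = 5*w/2 - 5*sin(6*w)/12.
Then F(pi/6) - F(0) = (5*pi/12) - (0) = 5*pi/12.

5*pi/12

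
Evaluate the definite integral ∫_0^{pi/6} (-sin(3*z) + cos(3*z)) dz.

An antiderivative is F(z) = sin(3*z)/3 + cos(3*z)/3.
Then F(pi/6) - F(0) = (1/3) - (1/3) = 0.

0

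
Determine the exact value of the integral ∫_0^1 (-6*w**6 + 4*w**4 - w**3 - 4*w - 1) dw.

-463/140

By the power rule, an antiderivative is F(w) = -6*w**7/7 + 4*w**5/5 - w**4/4 - 2*w**2 - w.
Then F(1) - F(0) = (-463/140) - (0) = -463/140.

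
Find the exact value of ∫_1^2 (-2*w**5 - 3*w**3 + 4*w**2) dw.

-275/12

By the power rule, an antiderivative is F(w) = -w**6/3 - 3*w**4/4 + 4*w**3/3.
Then F(2) - F(1) = (-68/3) - (1/4) = -275/12.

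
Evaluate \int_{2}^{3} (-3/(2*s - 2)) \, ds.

An antiderivative is F(s) = -3*log(2*s - 2)/2.
Then F(3) - F(2) = (-log(8)) - (-3*log(2)/2) = -3*log(2)/2.

-3*log(2)/2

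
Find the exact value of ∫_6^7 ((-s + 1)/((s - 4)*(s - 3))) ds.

Factor the denominator: s**2 - 7*s + 12 = (s - 3)(s - 4).
Partial fractions: (-s + 1)/((s - 4)*(s - 3)) = 2/(s - 3) - 3/(s - 4).
An antiderivative is F(s) = -3*log(s - 4) + 2*log(s - 3).
Then F(7) - F(6) = (log(16/27)) - (log(9/8)) = -5*log(3) + 7*log(2).

-5*log(3) + 7*log(2)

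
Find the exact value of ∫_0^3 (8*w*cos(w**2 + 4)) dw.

Let u = w**2 + 4, so du = 2*w dw. When w = 0, u = 4; when w = 3, u = 13.
The integral becomes 4·∫ cos(u) du from 4 to 13, with antiderivative 4*sin(u).
Back in w: F(w) = 4*sin(w**2 + 4).
Then F(3) - F(0) = (4*sin(13)) - (4*sin(4)) = 4*sin(13) - 4*sin(4).

4*sin(13) - 4*sin(4)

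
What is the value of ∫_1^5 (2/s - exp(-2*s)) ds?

(-exp(8) + 1 + 4*exp(10)*log(5))*exp(-10)/2

An antiderivative is F(s) = 2*log(s) + exp(-2*s)/2.
Then F(5) - F(1) = (exp(-10)/2 + 2*log(5)) - (exp(-2)/2) = (-exp(8) + 1 + 4*exp(10)*log(5))*exp(-10)/2.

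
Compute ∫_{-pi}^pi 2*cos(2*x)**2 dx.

Use the identity cos^2(2*x) = (1 + cos(4*x))/2.
An antiderivative is F(x) = x + sin(4*x)/4.
Then F(pi) - F(-pi) = (pi) - (-pi) = 2*pi.

2*pi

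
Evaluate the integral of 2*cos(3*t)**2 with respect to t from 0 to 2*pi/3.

2*pi/3

Use the identity cos^2(3*t) = (1 + cos(6*t))/2.
An antiderivative is F(t) = t + sin(6*t)/6.
Then F(2*pi/3) - F(0) = (2*pi/3) - (0) = 2*pi/3.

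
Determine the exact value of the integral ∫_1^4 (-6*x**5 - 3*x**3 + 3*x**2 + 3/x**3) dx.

By the power rule, an antiderivative is F(x) = -x**6 - 3*x**4/4 + x**3 - 3/(2*x**2).
Then F(4) - F(1) = (-135171/32) - (-9/4) = -135099/32.

-135099/32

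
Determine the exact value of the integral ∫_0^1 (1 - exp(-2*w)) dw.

An antiderivative is F(w) = w + exp(-2*w)/2.
Then F(1) - F(0) = (exp(-2)/2 + 1) - (1/2) = (1 + exp(2))*exp(-2)/2.

(1 + exp(2))*exp(-2)/2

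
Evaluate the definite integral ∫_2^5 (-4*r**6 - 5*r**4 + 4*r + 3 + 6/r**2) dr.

-1666347/35

By the power rule, an antiderivative is F(r) = -4*r**7/7 - r**5 + 2*r**2 + 3*r - 6/r.
Then F(5) - F(2) = (-1669642/35) - (-659/7) = -1666347/35.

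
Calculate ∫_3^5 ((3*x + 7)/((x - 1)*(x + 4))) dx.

log(36/7)

Factor the denominator: x**2 + 3*x - 4 = (x + 4)(x - 1).
Partial fractions: (3*x + 7)/((x - 1)*(x + 4)) = 1/(x + 4) + 2/(x - 1).
An antiderivative is F(x) = 2*log(x - 1) + log(x + 4).
Then F(5) - F(3) = (2*log(3) + 4*log(2)) - (log(28)) = log(36/7).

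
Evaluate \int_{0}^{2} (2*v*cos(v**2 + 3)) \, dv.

-sin(3) + sin(7)

Let u = v**2 + 3, so du = 2*v dv. When v = 0, u = 3; when v = 2, u = 7.
The integral becomes ∫ cos(u) du from 3 to 7, with antiderivative sin(u).
Back in v: F(v) = sin(v**2 + 3).
Then F(2) - F(0) = (sin(7)) - (sin(3)) = -sin(3) + sin(7).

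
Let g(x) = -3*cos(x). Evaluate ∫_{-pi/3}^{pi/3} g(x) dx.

An antiderivative is F(x) = -3*sin(x).
Then F(pi/3) - F(-pi/3) = (-3*sqrt(3)/2) - (3*sqrt(3)/2) = -3*sqrt(3).

-3*sqrt(3)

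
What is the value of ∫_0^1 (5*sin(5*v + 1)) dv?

Let u = 5*v + 1, so du = 5 dv. When v = 0, u = 1; when v = 1, u = 6.
The integral becomes ∫ sin(u) du from 1 to 6, with antiderivative -cos(u).
Back in v: F(v) = -cos(5*v + 1).
Then F(1) - F(0) = (-cos(6)) - (-cos(1)) = -cos(6) + cos(1).

-cos(6) + cos(1)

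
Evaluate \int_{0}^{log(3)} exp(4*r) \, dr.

Let u = exp(r), so du = exp(r) dr. When r = 0, u = 1; when r = log(3), u = 3.
The integral becomes ∫ u**3 du from 1 to 3, with antiderivative u**4/4.
Back in r: F(r) = exp(4*r)/4.
Then F(log(3)) - F(0) = (81/4) - (1/4) = 20.

20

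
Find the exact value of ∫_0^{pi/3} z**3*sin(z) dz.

-3*sqrt(3) - pi**3/54 + sqrt(3)*pi**2/6 + pi

Integrate by parts 3 times (u = z^3, dv = sin(z) dz).
An antiderivative is F(z) = -z**3*cos(z) + 3*z**2*sin(z) + 6*z*cos(z) - 6*sin(z).
Then F(pi/3) - F(0) = (-3*sqrt(3) - pi**3/54 + sqrt(3)*pi**2/6 + pi) - (0) = -3*sqrt(3) - pi**3/54 + sqrt(3)*pi**2/6 + pi.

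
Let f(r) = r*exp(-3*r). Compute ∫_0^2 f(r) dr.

Integrate by parts once (u = r, dv = exp(-3*r) dr).
An antiderivative is F(r) = (-3*r - 1)*exp(-3*r)/9.
Then F(2) - F(0) = (-7*exp(-6)/9) - (-1/9) = (-7 + exp(6))*exp(-6)/9.

(-7 + exp(6))*exp(-6)/9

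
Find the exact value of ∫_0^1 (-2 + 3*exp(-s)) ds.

1 - 3*exp(-1)

An antiderivative is F(s) = -2*s - 3*exp(-s).
Then F(1) - F(0) = (-2 - 3*exp(-1)) - (-3) = 1 - 3*exp(-1).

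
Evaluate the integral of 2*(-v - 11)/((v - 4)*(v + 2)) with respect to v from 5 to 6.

-3*log(7) + 4*log(2)

Factor the denominator: v**2 - 2*v - 8 = (v + 2)(v - 4).
Partial fractions: 2*(-v - 11)/((v - 4)*(v + 2)) = 3/(v + 2) - 5/(v - 4).
An antiderivative is F(v) = -5*log(v - 4) + 3*log(v + 2).
Then F(6) - F(5) = (log(16)) - (3*log(7)) = -3*log(7) + 4*log(2).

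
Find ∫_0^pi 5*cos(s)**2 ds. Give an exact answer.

5*pi/2

Use the identity cos^2(s) = (1 + cos(2*s))/2.
An antiderivative is F(s) = 5*s/2 + 5*sin(2*s)/4.
Then F(pi) - F(0) = (5*pi/2) - (0) = 5*pi/2.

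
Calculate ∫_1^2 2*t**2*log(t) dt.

-14/9 + 16*log(2)/3

Integrate by parts once (u = ln t, dv = 2*t**2 dt).
An antiderivative is F(t) = 2*t**3*(3*log(t) - 1)/9.
Then F(2) - F(1) = (-16/9 + 16*log(2)/3) - (-2/9) = -14/9 + 16*log(2)/3.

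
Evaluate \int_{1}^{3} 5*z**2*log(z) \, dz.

-130/9 + 45*log(3)

Integrate by parts once (u = ln z, dv = 5*z**2 dz).
An antiderivative is F(z) = 5*z**3*(3*log(z) - 1)/9.
Then F(3) - F(1) = (-15 + 45*log(3)) - (-5/9) = -130/9 + 45*log(3).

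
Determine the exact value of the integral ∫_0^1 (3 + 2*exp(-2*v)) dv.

An antiderivative is F(v) = 3*v - exp(-2*v).
Then F(1) - F(0) = (3 - exp(-2)) - (-1) = 4 - exp(-2).

4 - exp(-2)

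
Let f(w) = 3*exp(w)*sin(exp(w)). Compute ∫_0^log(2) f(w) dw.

-3*cos(2) + 3*cos(1)

Let u = exp(w), so du = exp(w) dw. When w = 0, u = 1; when w = log(2), u = 2.
The integral becomes 3·∫ sin(u) du from 1 to 2, with antiderivative -3*cos(u).
Back in w: F(w) = -3*cos(exp(w)).
Then F(log(2)) - F(0) = (-3*cos(2)) - (-3*cos(1)) = -3*cos(2) + 3*cos(1).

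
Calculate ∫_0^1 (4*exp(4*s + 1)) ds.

-exp(1) + exp(5)

Let u = 4*s + 1, so du = 4 ds. When s = 0, u = 1; when s = 1, u = 5.
The integral becomes ∫ exp(u) du from 1 to 5, with antiderivative exp(u).
Back in s: F(s) = exp(4*s + 1).
Then F(1) - F(0) = (exp(5)) - (exp(1)) = -exp(1) + exp(5).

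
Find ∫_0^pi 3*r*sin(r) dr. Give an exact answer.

Integrate by parts once (u = r, dv = 3*sin(r) dr).
An antiderivative is F(r) = -3*r*cos(r) + 3*sin(r).
Then F(pi) - F(0) = (3*pi) - (0) = 3*pi.

3*pi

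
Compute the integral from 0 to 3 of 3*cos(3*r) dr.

sin(9)

Let u = 3*r, so du = 3 dr. When r = 0, u = 0; when r = 3, u = 9.
The integral becomes ∫ cos(u) du from 0 to 9, with antiderivative sin(u).
Back in r: F(r) = sin(3*r).
Then F(3) - F(0) = (sin(9)) - (0) = sin(9).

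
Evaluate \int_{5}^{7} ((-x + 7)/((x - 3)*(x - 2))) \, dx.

Factor the denominator: x**2 - 5*x + 6 = (x - 2)(x - 3).
Partial fractions: (-x + 7)/((x - 3)*(x - 2)) = -5/(x - 2) + 4/(x - 3).
An antiderivative is F(x) = 4*log(x - 3) - 5*log(x - 2).
Then F(7) - F(5) = (-5*log(5) + 8*log(2)) - (-5*log(3) + 4*log(2)) = -5*log(5) + 4*log(2) + 5*log(3).

-5*log(5) + 4*log(2) + 5*log(3)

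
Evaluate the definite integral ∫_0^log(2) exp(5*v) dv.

31/5

Let u = exp(v), so du = exp(v) dv. When v = 0, u = 1; when v = log(2), u = 2.
The integral becomes ∫ u**4 du from 1 to 2, with antiderivative u**5/5.
Back in v: F(v) = exp(5*v)/5.
Then F(log(2)) - F(0) = (32/5) - (1/5) = 31/5.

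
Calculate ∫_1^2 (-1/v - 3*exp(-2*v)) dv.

-log(2) - 3*exp(-2)/2 + 3*exp(-4)/2

An antiderivative is F(v) = -log(v) + 3*exp(-2*v)/2.
Then F(2) - F(1) = (-log(2) + 3*exp(-4)/2) - (3*exp(-2)/2) = -log(2) - 3*exp(-2)/2 + 3*exp(-4)/2.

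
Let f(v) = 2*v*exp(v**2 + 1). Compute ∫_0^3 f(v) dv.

-exp(1) + exp(10)

Let u = v**2 + 1, so du = 2*v dv. When v = 0, u = 1; when v = 3, u = 10.
The integral becomes ∫ exp(u) du from 1 to 10, with antiderivative exp(u).
Back in v: F(v) = exp(v**2 + 1).
Then F(3) - F(0) = (exp(10)) - (exp(1)) = -exp(1) + exp(10).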